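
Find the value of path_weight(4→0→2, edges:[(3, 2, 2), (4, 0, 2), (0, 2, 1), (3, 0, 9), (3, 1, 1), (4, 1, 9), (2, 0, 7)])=3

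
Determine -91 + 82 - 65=-74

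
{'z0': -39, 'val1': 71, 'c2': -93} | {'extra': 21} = {'z0': -39, 'val1': 71, 'c2': -93, 'extra': 21}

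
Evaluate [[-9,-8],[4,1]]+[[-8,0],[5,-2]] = [[-17, -8], [9, -1]]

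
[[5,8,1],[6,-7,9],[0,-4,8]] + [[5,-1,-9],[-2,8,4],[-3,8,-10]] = [[10, 7, -8], [4, 1, 13], [-3, 4, -2]]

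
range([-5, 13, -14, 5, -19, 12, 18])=37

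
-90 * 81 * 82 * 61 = -36464580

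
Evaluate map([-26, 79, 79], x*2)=-26*2=-52, 79*2=158, 79*2=158
= [-52, 158, 158]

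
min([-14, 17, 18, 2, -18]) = -18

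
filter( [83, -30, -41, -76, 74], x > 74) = [83]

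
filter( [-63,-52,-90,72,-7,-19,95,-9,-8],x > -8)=keep x where x > -8: -63✗, -52✗, -90✗, 72✓, -7✓, -19✗, 95✓, -9✗, -8✗
= [72, -7, 95]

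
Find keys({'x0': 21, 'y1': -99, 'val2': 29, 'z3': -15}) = ['x0', 'y1', 'val2', 'z3']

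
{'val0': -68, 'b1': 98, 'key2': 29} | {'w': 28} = {'val0': -68, 'b1': 98, 'key2': 29, 'w': 28}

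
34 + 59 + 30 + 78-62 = 139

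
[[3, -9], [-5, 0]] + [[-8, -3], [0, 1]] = [[-5, -12], [-5, 1]]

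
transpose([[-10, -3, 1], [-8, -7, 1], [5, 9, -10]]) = [[-10, -8, 5], [-3, -7, 9], [1, 1, -10]]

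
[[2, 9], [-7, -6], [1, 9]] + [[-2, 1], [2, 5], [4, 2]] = [[0, 10], [-5, -1], [5, 11]]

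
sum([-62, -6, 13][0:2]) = slice → [-62, -6]
(-62) + (-6)
= -68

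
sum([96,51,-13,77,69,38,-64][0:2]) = slice → [96, 51]
96 + 51
= 147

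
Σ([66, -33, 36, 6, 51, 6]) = 132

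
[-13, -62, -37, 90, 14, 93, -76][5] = 93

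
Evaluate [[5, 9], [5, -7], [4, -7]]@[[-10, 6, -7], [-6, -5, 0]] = [[-104, -15, -35], [-8, 65, -35], [2, 59, -28]]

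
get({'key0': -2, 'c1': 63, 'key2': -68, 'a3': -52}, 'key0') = -2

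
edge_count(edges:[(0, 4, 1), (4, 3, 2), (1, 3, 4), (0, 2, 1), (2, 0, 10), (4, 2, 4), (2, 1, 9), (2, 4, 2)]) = 8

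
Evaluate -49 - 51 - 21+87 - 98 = -132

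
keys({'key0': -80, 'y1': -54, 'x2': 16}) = ['key0', 'y1', 'x2']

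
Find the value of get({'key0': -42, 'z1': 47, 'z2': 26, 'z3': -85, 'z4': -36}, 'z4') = -36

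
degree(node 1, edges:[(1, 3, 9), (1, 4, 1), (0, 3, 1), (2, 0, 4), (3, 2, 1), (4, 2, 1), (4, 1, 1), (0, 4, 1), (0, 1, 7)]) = 4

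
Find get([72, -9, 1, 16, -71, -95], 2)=1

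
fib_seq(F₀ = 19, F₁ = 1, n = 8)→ [19, 1, 20, 21, 41, 62, 103, 165]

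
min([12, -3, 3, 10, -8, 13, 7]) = -8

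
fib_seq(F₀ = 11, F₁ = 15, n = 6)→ [11, 15, 26, 41, 67, 108]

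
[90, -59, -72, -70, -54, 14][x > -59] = keep x where x > -59: 90✓, -59✗, -72✗, -70✗, -54✓, 14✓
= [90, -54, 14]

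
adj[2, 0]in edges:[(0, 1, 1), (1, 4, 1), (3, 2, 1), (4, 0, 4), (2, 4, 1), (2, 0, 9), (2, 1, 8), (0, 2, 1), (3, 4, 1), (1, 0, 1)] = 9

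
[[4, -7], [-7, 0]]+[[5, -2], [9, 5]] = [[9, -9], [2, 5]]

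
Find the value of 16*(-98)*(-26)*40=1630720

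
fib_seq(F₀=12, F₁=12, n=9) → [12, 12, 24, 36, 60, 96, 156, 252, 408]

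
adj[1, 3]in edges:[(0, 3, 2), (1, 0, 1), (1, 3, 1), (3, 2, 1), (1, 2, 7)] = 1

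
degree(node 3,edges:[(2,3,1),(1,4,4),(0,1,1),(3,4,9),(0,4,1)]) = incident: (2,3), (3,4)
= 2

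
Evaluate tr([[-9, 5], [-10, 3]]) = -6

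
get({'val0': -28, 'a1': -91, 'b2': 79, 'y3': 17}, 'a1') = -91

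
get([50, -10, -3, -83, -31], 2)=-3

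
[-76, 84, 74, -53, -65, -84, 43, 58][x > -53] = keep x where x > -53: -76✗, 84✓, 74✓, -53✗, -65✗, -84✗, 43✓, 58✓
= [84, 74, 43, 58]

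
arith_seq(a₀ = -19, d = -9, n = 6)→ [-19, -28, -37, -46, -55, -64]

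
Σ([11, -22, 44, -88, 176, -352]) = -231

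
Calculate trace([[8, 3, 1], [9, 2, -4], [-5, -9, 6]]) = diagonal: 8 + 2 + 6
= 16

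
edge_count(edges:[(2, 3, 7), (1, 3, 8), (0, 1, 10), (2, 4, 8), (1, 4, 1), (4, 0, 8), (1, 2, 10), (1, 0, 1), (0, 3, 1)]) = 9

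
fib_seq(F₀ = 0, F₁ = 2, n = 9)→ F_2 = F_1 + F_0 = 2
F_3 = F_2 + F_1 = 4
F_4 = F_3 + F_2 = 6
...
= [0, 2, 2, 4, 6, 10, 16, 26, 42]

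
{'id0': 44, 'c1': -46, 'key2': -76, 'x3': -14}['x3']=-14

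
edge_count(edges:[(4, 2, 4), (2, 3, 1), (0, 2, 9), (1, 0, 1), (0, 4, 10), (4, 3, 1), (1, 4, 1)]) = 7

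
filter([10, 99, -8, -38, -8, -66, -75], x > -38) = keep x where x > -38: 10✓, 99✓, -8✓, -38✗, -8✓, -66✗, -75✗
= [10, 99, -8, -8]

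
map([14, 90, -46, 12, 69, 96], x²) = (14)²=196, (90)²=8100, (-46)²=2116, (12)²=144, (69)²=4761, (96)²=9216
= [196, 8100, 2116, 144, 4761, 9216]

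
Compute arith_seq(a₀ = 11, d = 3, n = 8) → [11, 14, 17, 20, 23, 26, 29, 32]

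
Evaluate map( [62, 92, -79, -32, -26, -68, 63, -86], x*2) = [124, 184, -158, -64, -52, -136, 126, -172]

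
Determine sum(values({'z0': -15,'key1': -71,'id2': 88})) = (-15) + (-71) + 88
= 2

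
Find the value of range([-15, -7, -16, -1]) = 15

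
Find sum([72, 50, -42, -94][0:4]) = slice → [72, 50, -42, -94]
72 + 50 + (-42) + (-94)
= -14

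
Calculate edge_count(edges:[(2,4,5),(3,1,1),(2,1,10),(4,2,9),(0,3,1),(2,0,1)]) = 6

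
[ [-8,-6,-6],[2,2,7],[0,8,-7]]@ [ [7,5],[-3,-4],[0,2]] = C[0][0] = (-8)*(7) + (-6)*(-3) + (-6)*(0) = -38
C[0][1] = (-8)*(5) + (-6)*(-4) + (-6)*(2) = -28
C[1][0] = (2)*(7) + (2)*(-3) + (7)*(0) = 8
C[1][1] = (2)*(5) + (2)*(-4) + (7)*(2) = 16
C[2][0] = (0)*(7) + (8)*(-3) + (-7)*(0) = -24
C[2][1] = (0)*(5) + (8)*(-4) + (-7)*(2) = -46
= [[-38, -28], [8, 16], [-24, -46]]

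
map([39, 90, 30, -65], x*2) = 39*2=78, 90*2=180, 30*2=60, -65*2=-130
= [78, 180, 60, -130]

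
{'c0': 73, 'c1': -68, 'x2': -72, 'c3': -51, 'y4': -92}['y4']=-92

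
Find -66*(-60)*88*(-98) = -34151040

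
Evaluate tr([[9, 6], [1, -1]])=diagonal: 9 + (-1)
= 8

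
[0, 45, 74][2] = 74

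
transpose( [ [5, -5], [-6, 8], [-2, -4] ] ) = [[5, -6, -2], [-5, 8, -4]]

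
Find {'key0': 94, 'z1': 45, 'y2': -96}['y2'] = -96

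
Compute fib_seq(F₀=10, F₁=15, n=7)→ [10, 15, 25, 40, 65, 105, 170]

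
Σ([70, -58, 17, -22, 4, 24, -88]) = -53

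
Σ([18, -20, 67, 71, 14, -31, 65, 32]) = 18 + (-20) + 67 + 71 + 14 + (-31) + 65 + 32
= 216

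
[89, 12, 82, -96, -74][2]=82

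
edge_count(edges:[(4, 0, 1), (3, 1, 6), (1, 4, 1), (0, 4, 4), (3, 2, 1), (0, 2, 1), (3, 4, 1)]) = 7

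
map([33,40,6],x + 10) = [43, 50, 16]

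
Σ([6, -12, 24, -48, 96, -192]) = -126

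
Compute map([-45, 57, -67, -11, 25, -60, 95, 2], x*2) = -45*2=-90, 57*2=114, -67*2=-134, -11*2=-22, 25*2=50, -60*2=-120, 95*2=190, 2*2=4
= [-90, 114, -134, -22, 50, -120, 190, 4]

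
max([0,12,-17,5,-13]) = 12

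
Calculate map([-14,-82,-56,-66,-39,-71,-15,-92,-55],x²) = [196, 6724, 3136, 4356, 1521, 5041, 225, 8464, 3025]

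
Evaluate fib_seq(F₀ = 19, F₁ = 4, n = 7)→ [19, 4, 23, 27, 50, 77, 127]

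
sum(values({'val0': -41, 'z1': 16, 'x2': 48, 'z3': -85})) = -62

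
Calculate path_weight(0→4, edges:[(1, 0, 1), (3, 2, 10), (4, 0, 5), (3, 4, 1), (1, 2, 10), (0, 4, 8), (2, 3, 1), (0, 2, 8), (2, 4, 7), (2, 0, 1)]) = 8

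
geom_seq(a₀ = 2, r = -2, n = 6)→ a_0 = 2*(-2)^0 = 2
a_1 = 2*(-2)^1 = -4
a_2 = 2*(-2)^2 = 8
...
= [2, -4, 8, -16, 32, -64]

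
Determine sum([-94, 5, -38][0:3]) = -127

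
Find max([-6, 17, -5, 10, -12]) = 17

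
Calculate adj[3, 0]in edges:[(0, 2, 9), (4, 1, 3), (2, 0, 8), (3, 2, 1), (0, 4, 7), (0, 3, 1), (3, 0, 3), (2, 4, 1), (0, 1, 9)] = 3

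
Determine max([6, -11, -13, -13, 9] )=9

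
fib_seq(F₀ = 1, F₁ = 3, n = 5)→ [1, 3, 4, 7, 11]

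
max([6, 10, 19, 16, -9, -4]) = 19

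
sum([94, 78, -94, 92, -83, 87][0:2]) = 172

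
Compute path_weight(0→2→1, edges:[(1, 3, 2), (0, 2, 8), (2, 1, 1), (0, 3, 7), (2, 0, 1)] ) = w(0→2)=8 + w(2→1)=1
= 9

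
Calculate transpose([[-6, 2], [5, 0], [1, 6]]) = [[-6, 5, 1], [2, 0, 6]]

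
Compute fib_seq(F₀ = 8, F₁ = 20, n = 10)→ [8, 20, 28, 48, 76, 124, 200, 324, 524, 848]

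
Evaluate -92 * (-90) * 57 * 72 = 33981120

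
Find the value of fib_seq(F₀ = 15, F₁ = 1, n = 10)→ F_2 = F_1 + F_0 = 16
F_3 = F_2 + F_1 = 17
F_4 = F_3 + F_2 = 33
...
= [15, 1, 16, 17, 33, 50, 83, 133, 216, 349]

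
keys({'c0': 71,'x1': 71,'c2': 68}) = ['c0', 'x1', 'c2']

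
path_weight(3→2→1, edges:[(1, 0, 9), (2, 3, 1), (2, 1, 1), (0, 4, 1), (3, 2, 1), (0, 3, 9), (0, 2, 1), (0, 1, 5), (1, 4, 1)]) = 2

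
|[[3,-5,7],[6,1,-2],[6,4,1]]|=(1)*(3)*det([[1, -2], [4, 1]]) + (-1)*(-5)*det([[6, -2], [6, 1]]) + (1)*(7)*det([[6, 1], [6, 4]])
= 27 + 90 + 126
= 243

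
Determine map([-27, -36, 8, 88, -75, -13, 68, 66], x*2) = [-54, -72, 16, 176, -150, -26, 136, 132]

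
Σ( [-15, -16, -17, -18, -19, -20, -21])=(-15) + (-16) + (-17) + (-18) + (-19) + (-20) + (-21)
= -126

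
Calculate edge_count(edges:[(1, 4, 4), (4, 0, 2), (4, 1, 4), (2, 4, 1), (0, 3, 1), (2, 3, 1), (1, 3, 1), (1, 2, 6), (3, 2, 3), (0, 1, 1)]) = 10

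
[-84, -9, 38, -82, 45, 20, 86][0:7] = [-84, -9, 38, -82, 45, 20, 86]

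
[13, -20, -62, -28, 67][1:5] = [-20, -62, -28, 67]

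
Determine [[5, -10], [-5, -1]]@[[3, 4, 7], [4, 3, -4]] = C[0][0] = (5)*(3) + (-10)*(4) = -25
C[0][1] = (5)*(4) + (-10)*(3) = -10
C[0][2] = (5)*(7) + (-10)*(-4) = 75
C[1][0] = (-5)*(3) + (-1)*(4) = -19
C[1][1] = (-5)*(4) + (-1)*(3) = -23
C[1][2] = (-5)*(7) + (-1)*(-4) = -31
= [[-25, -10, 75], [-19, -23, -31]]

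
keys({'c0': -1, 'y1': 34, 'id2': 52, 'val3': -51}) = ['c0', 'y1', 'id2', 'val3']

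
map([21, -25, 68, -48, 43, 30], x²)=[441, 625, 4624, 2304, 1849, 900]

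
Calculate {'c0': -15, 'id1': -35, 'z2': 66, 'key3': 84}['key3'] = 84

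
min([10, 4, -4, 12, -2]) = -4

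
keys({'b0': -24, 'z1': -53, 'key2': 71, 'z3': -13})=['b0', 'z1', 'key2', 'z3']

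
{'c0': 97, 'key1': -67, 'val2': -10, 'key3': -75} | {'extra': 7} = {'c0': 97, 'key1': -67, 'val2': -10, 'key3': -75, 'extra': 7}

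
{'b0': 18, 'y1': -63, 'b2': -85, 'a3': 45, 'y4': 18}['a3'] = 45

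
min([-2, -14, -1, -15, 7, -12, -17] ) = -17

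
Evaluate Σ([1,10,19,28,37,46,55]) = 1 + 10 + 19 + 28 + 37 + 46 + 55
= 196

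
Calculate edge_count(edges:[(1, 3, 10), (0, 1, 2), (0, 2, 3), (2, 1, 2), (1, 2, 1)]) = 5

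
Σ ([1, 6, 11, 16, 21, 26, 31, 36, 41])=1 + 6 + 11 + 16 + 21 + 26 + 31 + 36 + 41
= 189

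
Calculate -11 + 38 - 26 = 1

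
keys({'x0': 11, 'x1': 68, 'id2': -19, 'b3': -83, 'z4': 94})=['x0', 'x1', 'id2', 'b3', 'z4']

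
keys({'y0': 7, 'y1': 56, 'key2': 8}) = ['y0', 'y1', 'key2']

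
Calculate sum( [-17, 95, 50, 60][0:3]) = slice → [-17, 95, 50]
(-17) + 95 + 50
= 128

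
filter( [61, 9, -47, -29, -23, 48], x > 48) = [61]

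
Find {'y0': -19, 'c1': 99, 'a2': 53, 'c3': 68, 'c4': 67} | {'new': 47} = {'y0': -19, 'c1': 99, 'a2': 53, 'c3': 68, 'c4': 67, 'new': 47}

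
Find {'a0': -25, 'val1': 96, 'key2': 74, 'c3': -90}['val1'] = 96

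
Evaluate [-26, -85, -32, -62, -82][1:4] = [-85, -32, -62]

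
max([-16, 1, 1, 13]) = 13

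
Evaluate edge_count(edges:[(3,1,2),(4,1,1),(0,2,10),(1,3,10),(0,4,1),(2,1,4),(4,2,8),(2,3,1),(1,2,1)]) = 9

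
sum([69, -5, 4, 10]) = 78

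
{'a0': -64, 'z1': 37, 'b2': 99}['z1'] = 37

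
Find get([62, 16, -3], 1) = 16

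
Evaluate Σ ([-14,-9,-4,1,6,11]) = (-14) + (-9) + (-4) + 1 + 6 + 11
= -9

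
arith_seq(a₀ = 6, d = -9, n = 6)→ a_0 = 6 + 0*-9 = 6
a_1 = 6 + 1*-9 = -3
a_2 = 6 + 2*-9 = -12
...
= [6, -3, -12, -21, -30, -39]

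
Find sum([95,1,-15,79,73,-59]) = 95 + 1 + (-15) + 79 + 73 + (-59)
= 174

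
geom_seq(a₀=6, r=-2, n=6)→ [6, -12, 24, -48, 96, -192]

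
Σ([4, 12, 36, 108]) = 160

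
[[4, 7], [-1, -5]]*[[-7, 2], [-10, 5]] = C[0][0] = (4)*(-7) + (7)*(-10) = -98
C[0][1] = (4)*(2) + (7)*(5) = 43
C[1][0] = (-1)*(-7) + (-5)*(-10) = 57
C[1][1] = (-1)*(2) + (-5)*(5) = -27
= [[-98, 43], [57, -27]]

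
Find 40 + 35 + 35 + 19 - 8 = 121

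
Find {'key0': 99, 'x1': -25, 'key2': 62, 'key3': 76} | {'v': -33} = {'key0': 99, 'x1': -25, 'key2': 62, 'key3': 76, 'v': -33}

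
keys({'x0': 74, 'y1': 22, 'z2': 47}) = ['x0', 'y1', 'z2']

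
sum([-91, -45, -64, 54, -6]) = (-91) + (-45) + (-64) + 54 + (-6)
= -152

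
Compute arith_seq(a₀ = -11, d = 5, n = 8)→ a_0 = -11 + 0*5 = -11
a_1 = -11 + 1*5 = -6
a_2 = -11 + 2*5 = -1
...
= [-11, -6, -1, 4, 9, 14, 19, 24]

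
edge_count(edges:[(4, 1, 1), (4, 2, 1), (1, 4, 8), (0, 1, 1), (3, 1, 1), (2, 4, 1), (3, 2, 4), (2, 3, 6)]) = 8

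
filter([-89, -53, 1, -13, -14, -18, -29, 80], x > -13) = [1, 80]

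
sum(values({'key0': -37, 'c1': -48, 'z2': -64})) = (-37) + (-48) + (-64)
= -149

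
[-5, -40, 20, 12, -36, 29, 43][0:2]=[-5, -40]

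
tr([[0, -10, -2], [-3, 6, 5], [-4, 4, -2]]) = diagonal: 0 + 6 + (-2)
= 4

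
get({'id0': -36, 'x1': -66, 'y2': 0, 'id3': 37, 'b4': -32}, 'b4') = -32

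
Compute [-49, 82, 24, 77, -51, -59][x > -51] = keep x where x > -51: -49✓, 82✓, 24✓, 77✓, -51✗, -59✗
= [-49, 82, 24, 77]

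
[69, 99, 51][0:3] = [69, 99, 51]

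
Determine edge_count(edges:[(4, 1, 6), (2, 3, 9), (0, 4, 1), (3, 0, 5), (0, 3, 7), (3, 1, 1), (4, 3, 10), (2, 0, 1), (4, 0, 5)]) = 9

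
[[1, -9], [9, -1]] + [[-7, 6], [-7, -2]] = [[-6, -3], [2, -3]]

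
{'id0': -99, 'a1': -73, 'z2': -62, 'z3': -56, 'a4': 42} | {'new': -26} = {'id0': -99, 'a1': -73, 'z2': -62, 'z3': -56, 'a4': 42, 'new': -26}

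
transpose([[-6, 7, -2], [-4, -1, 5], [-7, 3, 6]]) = [[-6, -4, -7], [7, -1, 3], [-2, 5, 6]]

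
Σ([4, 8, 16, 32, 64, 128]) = 4 + 8 + 16 + 32 + 64 + 128
= 252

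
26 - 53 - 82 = -109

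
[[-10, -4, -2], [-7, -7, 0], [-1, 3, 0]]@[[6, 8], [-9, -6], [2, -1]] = C[0][0] = (-10)*(6) + (-4)*(-9) + (-2)*(2) = -28
C[0][1] = (-10)*(8) + (-4)*(-6) + (-2)*(-1) = -54
C[1][0] = (-7)*(6) + (-7)*(-9) + (0)*(2) = 21
C[1][1] = (-7)*(8) + (-7)*(-6) + (0)*(-1) = -14
C[2][0] = (-1)*(6) + (3)*(-9) + (0)*(2) = -33
C[2][1] = (-1)*(8) + (3)*(-6) + (0)*(-1) = -26
= [[-28, -54], [21, -14], [-33, -26]]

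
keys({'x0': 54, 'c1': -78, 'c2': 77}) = ['x0', 'c1', 'c2']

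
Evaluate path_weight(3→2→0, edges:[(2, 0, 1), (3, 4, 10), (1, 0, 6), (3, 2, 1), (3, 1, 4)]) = 2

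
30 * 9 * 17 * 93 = 426870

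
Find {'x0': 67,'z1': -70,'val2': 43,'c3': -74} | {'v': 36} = {'x0': 67, 'z1': -70, 'val2': 43, 'c3': -74, 'v': 36}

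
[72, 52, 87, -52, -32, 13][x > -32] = [72, 52, 87, 13]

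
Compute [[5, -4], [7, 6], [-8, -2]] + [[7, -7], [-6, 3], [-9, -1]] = [[12, -11], [1, 9], [-17, -3]]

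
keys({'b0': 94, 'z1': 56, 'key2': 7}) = ['b0', 'z1', 'key2']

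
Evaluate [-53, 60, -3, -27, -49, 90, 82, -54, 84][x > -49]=keep x where x > -49: -53✗, 60✓, -3✓, -27✓, -49✗, 90✓, 82✓, -54✗, 84✓
= [60, -3, -27, 90, 82, 84]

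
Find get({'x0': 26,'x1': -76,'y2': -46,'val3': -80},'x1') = -76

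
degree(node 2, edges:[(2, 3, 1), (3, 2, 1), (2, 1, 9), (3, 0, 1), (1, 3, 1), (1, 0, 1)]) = incident: (2,3), (3,2), (2,1)
= 3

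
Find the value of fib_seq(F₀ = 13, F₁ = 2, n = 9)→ [13, 2, 15, 17, 32, 49, 81, 130, 211]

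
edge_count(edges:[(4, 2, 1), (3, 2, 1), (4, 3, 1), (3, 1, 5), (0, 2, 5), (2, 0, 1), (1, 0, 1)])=7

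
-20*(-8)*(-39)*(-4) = 24960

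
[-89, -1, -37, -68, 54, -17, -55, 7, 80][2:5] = [-37, -68, 54]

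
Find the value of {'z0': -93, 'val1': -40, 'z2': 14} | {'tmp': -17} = {'z0': -93, 'val1': -40, 'z2': 14, 'tmp': -17}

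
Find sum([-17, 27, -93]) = -83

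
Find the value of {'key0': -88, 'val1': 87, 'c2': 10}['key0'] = -88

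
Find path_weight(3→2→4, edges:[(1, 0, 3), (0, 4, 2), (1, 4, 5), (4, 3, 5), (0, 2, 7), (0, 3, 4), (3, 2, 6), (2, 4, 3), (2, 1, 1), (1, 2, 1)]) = w(3→2)=6 + w(2→4)=3
= 9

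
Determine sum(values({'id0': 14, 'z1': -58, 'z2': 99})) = 14 + (-58) + 99
= 55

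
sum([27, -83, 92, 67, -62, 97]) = 27 + (-83) + 92 + 67 + (-62) + 97
= 138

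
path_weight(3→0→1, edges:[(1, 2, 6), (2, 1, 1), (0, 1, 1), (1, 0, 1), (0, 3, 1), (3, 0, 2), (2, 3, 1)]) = 3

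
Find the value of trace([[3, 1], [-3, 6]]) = 9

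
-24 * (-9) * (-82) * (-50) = 885600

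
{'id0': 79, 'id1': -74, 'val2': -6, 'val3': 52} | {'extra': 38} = {'id0': 79, 'id1': -74, 'val2': -6, 'val3': 52, 'extra': 38}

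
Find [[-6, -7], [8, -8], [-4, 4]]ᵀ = [[-6, 8, -4], [-7, -8, 4]]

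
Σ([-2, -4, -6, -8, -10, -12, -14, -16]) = -72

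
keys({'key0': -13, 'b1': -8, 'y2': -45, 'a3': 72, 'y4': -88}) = ['key0', 'b1', 'y2', 'a3', 'y4']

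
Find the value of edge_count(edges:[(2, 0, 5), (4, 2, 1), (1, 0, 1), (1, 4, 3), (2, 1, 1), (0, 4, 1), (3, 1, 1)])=7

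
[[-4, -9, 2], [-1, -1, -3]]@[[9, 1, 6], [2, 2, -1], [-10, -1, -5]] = [[-74, -24, -25], [19, 0, 10]]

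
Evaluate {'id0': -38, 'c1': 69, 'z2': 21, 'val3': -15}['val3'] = -15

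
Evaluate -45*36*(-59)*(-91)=-8697780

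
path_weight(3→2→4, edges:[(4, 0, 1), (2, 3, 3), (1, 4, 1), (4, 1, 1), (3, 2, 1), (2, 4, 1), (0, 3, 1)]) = 2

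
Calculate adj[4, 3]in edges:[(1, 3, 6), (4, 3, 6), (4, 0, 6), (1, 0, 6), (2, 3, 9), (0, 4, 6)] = 6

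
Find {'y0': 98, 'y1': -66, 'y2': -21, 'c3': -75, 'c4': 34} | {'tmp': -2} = {'y0': 98, 'y1': -66, 'y2': -21, 'c3': -75, 'c4': 34, 'tmp': -2}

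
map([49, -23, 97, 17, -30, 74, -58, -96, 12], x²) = [2401, 529, 9409, 289, 900, 5476, 3364, 9216, 144]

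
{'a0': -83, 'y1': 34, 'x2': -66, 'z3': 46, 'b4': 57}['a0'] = -83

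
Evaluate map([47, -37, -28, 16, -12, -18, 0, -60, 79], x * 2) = 47*2=94, -37*2=-74, -28*2=-56, 16*2=32, -12*2=-24, -18*2=-36, 0*2=0, -60*2=-120, 79*2=158
= [94, -74, -56, 32, -24, -36, 0, -120, 158]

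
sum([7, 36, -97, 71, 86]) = 103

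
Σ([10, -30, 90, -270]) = 10 + -30 + 90 + -270
= -200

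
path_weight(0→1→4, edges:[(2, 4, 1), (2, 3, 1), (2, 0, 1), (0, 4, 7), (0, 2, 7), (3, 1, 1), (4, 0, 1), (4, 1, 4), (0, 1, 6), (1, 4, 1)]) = 7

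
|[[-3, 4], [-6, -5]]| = (-3)*(-5) - (4)*(-6)
= 39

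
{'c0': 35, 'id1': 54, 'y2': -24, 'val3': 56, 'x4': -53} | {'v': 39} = {'c0': 35, 'id1': 54, 'y2': -24, 'val3': 56, 'x4': -53, 'v': 39}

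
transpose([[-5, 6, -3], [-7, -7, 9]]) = [[-5, -7], [6, -7], [-3, 9]]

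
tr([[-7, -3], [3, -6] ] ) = diagonal: (-7) + (-6)
= -13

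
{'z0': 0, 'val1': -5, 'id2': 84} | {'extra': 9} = {'z0': 0, 'val1': -5, 'id2': 84, 'extra': 9}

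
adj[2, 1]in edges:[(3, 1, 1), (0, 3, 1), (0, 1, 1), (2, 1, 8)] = 8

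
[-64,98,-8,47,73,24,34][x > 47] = keep x where x > 47: -64✗, 98✓, -8✗, 47✗, 73✓, 24✗, 34✗
= [98, 73]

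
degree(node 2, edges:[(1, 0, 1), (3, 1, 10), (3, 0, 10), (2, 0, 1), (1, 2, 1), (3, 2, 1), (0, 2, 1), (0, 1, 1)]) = 4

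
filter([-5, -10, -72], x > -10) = keep x where x > -10: -5✓, -10✗, -72✗
= [-5]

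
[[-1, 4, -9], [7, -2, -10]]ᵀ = [[-1, 7], [4, -2], [-9, -10]]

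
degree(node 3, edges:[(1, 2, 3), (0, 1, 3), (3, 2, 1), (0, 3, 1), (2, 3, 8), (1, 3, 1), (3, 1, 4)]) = incident: (3,2), (0,3), (2,3), (1,3), (3,1)
= 5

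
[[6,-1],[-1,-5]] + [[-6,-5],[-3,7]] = [[0, -6], [-4, 2]]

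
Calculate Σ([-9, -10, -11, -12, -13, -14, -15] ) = -84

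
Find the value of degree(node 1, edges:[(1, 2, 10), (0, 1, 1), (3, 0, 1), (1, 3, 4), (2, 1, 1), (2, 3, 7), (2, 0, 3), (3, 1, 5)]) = incident: (1,2), (0,1), (1,3), (2,1), (3,1)
= 5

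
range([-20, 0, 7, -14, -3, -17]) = 27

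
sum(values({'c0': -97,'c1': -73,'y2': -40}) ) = (-97) + (-73) + (-40)
= -210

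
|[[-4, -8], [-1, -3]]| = (-4)*(-3) - (-8)*(-1)
= 4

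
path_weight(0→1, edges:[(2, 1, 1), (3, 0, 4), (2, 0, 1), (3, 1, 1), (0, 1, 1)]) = 1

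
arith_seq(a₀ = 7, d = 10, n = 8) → [7, 17, 27, 37, 47, 57, 67, 77]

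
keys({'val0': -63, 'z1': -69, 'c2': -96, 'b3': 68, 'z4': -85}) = ['val0', 'z1', 'c2', 'b3', 'z4']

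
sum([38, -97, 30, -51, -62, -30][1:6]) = -210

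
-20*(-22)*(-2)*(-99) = 87120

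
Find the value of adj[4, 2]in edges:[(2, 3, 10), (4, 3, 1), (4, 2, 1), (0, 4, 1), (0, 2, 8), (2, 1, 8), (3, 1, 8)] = 1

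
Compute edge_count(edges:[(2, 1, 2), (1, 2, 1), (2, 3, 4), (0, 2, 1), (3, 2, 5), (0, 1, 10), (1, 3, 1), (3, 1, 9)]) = 8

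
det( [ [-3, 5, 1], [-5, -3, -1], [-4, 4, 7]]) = (1)*(-3)*det([[-3, -1], [4, 7]]) + (-1)*(5)*det([[-5, -1], [-4, 7]]) + (1)*(1)*det([[-5, -3], [-4, 4]])
= 51 + 195 + -32
= 214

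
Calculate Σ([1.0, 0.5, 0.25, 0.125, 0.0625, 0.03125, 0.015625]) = 1.0 + 0.5 + 0.25 + 0.125 + 0.0625 + 0.03125 + 0.015625
= 1.984375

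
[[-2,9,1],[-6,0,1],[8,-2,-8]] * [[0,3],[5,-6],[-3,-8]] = [[42, -68], [-3, -26], [14, 100]]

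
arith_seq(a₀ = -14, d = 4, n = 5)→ a_0 = -14 + 0*4 = -14
a_1 = -14 + 1*4 = -10
a_2 = -14 + 2*4 = -6
...
= [-14, -10, -6, -2, 2]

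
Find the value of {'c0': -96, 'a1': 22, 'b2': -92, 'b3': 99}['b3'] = 99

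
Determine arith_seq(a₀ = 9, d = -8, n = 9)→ [9, 1, -7, -15, -23, -31, -39, -47, -55]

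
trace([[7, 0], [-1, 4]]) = diagonal: 7 + 4
= 11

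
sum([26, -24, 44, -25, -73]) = -52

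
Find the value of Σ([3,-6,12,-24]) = -15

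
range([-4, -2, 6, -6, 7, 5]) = 13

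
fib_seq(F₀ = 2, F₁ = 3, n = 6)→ F_2 = F_1 + F_0 = 5
F_3 = F_2 + F_1 = 8
F_4 = F_3 + F_2 = 13
...
= [2, 3, 5, 8, 13, 21]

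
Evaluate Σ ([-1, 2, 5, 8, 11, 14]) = (-1) + 2 + 5 + 8 + 11 + 14
= 39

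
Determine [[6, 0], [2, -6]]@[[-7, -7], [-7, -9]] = [[-42, -42], [28, 40]]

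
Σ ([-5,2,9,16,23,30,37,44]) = 156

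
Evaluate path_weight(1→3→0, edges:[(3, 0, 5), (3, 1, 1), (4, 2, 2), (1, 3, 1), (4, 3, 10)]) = 6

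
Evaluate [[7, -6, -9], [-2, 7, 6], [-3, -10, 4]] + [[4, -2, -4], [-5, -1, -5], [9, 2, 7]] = [[11, -8, -13], [-7, 6, 1], [6, -8, 11]]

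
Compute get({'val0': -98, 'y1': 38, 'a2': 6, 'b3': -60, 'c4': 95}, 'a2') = 6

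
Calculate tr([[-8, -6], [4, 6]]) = -2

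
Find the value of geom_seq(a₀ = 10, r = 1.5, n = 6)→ a_0 = 10*1.5^0 = 10.0
a_1 = 10*1.5^1 = 15.0
a_2 = 10*1.5^2 = 22.5
...
= [10.0, 15.0, 22.5, 33.75, 50.625, 75.9375]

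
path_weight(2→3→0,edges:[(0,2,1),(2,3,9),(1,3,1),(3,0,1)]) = 10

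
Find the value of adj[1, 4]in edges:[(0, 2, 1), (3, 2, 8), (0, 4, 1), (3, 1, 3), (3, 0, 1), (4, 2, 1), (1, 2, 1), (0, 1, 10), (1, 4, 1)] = 1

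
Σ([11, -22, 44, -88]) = -55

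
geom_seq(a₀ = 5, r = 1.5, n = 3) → [5.0, 7.5, 11.25]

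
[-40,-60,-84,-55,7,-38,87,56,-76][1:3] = [-60, -84]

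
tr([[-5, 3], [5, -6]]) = diagonal: (-5) + (-6)
= -11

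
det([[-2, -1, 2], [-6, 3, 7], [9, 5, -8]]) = -11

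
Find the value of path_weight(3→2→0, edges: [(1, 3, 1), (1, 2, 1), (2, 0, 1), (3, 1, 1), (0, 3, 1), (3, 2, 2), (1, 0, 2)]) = 3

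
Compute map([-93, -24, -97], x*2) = [-186, -48, -194]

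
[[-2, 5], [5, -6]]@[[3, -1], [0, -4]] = C[0][0] = (-2)*(3) + (5)*(0) = -6
C[0][1] = (-2)*(-1) + (5)*(-4) = -18
C[1][0] = (5)*(3) + (-6)*(0) = 15
C[1][1] = (5)*(-1) + (-6)*(-4) = 19
= [[-6, -18], [15, 19]]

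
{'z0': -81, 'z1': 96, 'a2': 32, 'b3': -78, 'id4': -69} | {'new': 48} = {'z0': -81, 'z1': 96, 'a2': 32, 'b3': -78, 'id4': -69, 'new': 48}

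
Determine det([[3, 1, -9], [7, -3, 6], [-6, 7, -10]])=-281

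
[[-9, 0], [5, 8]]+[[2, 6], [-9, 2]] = [[-7, 6], [-4, 10]]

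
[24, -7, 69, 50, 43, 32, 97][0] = 24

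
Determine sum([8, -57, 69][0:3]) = 20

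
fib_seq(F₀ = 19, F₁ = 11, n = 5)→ [19, 11, 30, 41, 71]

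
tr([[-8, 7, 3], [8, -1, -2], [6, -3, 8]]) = diagonal: (-8) + (-1) + 8
= -1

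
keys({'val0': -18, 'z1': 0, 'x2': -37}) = ['val0', 'z1', 'x2']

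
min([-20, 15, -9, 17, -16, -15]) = -20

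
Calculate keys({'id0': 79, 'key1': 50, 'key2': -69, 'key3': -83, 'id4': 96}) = ['id0', 'key1', 'key2', 'key3', 'id4']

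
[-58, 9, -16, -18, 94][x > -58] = keep x where x > -58: -58✗, 9✓, -16✓, -18✓, 94✓
= [9, -16, -18, 94]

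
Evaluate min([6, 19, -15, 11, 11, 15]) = -15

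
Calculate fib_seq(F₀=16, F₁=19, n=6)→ [16, 19, 35, 54, 89, 143]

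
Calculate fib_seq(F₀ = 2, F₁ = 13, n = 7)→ [2, 13, 15, 28, 43, 71, 114]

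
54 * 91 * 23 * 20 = 2260440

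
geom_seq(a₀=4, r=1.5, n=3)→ a_0 = 4*1.5^0 = 4.0
a_1 = 4*1.5^1 = 6.0
a_2 = 4*1.5^2 = 9.0
= [4.0, 6.0, 9.0]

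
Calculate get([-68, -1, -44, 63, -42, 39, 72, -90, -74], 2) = -44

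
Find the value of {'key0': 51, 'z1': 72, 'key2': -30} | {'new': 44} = {'key0': 51, 'z1': 72, 'key2': -30, 'new': 44}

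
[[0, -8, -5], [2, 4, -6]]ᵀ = [[0, 2], [-8, 4], [-5, -6]]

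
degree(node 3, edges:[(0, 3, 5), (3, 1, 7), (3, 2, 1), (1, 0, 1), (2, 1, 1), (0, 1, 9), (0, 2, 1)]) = incident: (0,3), (3,1), (3,2)
= 3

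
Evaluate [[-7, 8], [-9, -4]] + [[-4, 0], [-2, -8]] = [[-11, 8], [-11, -12]]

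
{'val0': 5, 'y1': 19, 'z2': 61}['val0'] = 5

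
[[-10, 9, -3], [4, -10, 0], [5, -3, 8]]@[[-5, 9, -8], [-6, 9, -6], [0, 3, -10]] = [[-4, -18, 56], [40, -54, 28], [-7, 42, -102]]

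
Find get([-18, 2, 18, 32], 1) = 2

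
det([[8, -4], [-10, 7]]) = 16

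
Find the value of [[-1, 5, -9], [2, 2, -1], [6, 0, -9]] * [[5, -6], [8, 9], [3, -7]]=C[0][0] = (-1)*(5) + (5)*(8) + (-9)*(3) = 8
C[0][1] = (-1)*(-6) + (5)*(9) + (-9)*(-7) = 114
C[1][0] = (2)*(5) + (2)*(8) + (-1)*(3) = 23
C[1][1] = (2)*(-6) + (2)*(9) + (-1)*(-7) = 13
C[2][0] = (6)*(5) + (0)*(8) + (-9)*(3) = 3
C[2][1] = (6)*(-6) + (0)*(9) + (-9)*(-7) = 27
= [[8, 114], [23, 13], [3, 27]]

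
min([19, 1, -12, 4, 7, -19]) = -19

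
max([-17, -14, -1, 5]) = 5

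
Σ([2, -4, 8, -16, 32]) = 22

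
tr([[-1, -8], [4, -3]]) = -4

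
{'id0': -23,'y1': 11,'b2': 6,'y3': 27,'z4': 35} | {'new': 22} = {'id0': -23, 'y1': 11, 'b2': 6, 'y3': 27, 'z4': 35, 'new': 22}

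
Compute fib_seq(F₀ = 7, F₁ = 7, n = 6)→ [7, 7, 14, 21, 35, 56]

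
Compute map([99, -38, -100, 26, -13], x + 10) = [109, -28, -90, 36, -3]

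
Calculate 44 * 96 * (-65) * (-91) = 24984960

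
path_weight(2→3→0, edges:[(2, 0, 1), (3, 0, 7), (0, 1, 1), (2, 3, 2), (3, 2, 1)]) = w(2→3)=2 + w(3→0)=7
= 9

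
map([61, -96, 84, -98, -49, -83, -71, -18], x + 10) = 61+10=71, -96+10=-86, 84+10=94, -98+10=-88, -49+10=-39, -83+10=-73, -71+10=-61, -18+10=-8
= [71, -86, 94, -88, -39, -73, -61, -8]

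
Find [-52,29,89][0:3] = [-52, 29, 89]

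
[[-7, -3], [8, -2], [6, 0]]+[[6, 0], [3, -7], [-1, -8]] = [[-1, -3], [11, -9], [5, -8]]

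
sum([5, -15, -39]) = -49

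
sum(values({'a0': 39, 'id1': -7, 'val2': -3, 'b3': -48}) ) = -19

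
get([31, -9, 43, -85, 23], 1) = -9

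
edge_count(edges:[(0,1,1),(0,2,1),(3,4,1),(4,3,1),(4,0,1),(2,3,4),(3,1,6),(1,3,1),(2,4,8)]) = 9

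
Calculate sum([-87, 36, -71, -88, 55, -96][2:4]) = slice → [-71, -88]
(-71) + (-88)
= -159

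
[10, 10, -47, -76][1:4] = [10, -47, -76]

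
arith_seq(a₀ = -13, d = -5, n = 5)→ [-13, -18, -23, -28, -33]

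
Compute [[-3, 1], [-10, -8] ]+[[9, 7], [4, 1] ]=[[6, 8], [-6, -7]]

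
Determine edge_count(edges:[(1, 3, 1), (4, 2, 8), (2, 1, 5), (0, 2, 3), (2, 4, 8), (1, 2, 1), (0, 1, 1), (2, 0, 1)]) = 8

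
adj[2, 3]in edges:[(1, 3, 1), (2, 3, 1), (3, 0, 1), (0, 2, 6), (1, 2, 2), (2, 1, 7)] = 1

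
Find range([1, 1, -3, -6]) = 7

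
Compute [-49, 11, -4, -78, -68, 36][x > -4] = keep x where x > -4: -49✗, 11✓, -4✗, -78✗, -68✗, 36✓
= [11, 36]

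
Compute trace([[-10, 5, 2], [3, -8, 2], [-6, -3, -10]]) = diagonal: (-10) + (-8) + (-10)
= -28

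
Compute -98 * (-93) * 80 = 729120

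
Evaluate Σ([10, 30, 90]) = 130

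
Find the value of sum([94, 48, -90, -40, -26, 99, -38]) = 47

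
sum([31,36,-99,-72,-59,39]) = -124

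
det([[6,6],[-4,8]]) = (6)*(8) - (6)*(-4)
= 72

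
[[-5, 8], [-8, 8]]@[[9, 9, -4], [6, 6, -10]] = C[0][0] = (-5)*(9) + (8)*(6) = 3
C[0][1] = (-5)*(9) + (8)*(6) = 3
C[0][2] = (-5)*(-4) + (8)*(-10) = -60
C[1][0] = (-8)*(9) + (8)*(6) = -24
C[1][1] = (-8)*(9) + (8)*(6) = -24
C[1][2] = (-8)*(-4) + (8)*(-10) = -48
= [[3, 3, -60], [-24, -24, -48]]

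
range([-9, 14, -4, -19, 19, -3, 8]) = 38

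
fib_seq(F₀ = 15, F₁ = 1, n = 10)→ F_2 = F_1 + F_0 = 16
F_3 = F_2 + F_1 = 17
F_4 = F_3 + F_2 = 33
...
= [15, 1, 16, 17, 33, 50, 83, 133, 216, 349]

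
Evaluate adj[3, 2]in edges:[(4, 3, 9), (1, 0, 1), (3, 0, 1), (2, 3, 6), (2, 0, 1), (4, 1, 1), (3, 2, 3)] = 3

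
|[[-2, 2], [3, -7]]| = 8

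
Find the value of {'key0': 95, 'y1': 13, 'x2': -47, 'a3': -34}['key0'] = 95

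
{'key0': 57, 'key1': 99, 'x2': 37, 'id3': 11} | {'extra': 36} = {'key0': 57, 'key1': 99, 'x2': 37, 'id3': 11, 'extra': 36}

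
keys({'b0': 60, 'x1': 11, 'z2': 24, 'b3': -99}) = ['b0', 'x1', 'z2', 'b3']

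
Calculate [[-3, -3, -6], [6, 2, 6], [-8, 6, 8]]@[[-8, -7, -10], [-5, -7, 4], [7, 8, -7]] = [[-3, -6, 60], [-16, -8, -94], [90, 78, 48]]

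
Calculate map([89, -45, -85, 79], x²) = [7921, 2025, 7225, 6241]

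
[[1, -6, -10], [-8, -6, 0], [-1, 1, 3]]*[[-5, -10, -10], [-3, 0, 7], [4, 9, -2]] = [[-27, -100, -32], [58, 80, 38], [14, 37, 11]]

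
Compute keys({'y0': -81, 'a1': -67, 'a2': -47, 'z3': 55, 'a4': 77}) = ['y0', 'a1', 'a2', 'z3', 'a4']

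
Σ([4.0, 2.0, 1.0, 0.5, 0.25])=4.0 + 2.0 + 1.0 + 0.5 + 0.25
= 7.75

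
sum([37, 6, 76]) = 37 + 6 + 76
= 119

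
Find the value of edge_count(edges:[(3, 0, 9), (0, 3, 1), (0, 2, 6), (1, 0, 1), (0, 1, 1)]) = 5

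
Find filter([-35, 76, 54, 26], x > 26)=keep x where x > 26: -35✗, 76✓, 54✓, 26✗
= [76, 54]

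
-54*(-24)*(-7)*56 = -508032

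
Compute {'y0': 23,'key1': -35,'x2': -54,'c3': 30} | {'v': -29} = {'y0': 23, 'key1': -35, 'x2': -54, 'c3': 30, 'v': -29}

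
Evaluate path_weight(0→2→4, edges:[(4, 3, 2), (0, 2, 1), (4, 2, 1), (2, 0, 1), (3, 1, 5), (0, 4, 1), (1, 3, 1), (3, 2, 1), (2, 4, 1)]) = 2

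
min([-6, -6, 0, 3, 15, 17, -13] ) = -13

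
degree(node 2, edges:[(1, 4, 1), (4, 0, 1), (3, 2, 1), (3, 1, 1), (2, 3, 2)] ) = incident: (3,2), (2,3)
= 2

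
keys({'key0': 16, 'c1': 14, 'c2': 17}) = ['key0', 'c1', 'c2']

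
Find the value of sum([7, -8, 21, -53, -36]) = -69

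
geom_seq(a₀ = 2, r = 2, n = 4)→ a_0 = 2*2^0 = 2
a_1 = 2*2^1 = 4
a_2 = 2*2^2 = 8
...
= [2, 4, 8, 16]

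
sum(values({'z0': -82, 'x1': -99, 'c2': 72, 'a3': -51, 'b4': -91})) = (-82) + (-99) + 72 + (-51) + (-91)
= -251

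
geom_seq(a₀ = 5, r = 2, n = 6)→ [5, 10, 20, 40, 80, 160]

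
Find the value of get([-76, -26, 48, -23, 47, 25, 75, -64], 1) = -26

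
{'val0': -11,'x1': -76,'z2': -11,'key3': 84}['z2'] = -11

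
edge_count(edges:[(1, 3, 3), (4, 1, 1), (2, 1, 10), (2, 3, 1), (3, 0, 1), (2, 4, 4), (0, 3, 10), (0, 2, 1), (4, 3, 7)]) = 9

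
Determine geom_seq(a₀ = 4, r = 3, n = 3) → a_0 = 4*3^0 = 4
a_1 = 4*3^1 = 12
a_2 = 4*3^2 = 36
= [4, 12, 36]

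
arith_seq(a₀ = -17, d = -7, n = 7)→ [-17, -24, -31, -38, -45, -52, -59]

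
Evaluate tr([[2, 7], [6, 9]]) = diagonal: 2 + 9
= 11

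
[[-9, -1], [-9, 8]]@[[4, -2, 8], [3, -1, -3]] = [[-39, 19, -69], [-12, 10, -96]]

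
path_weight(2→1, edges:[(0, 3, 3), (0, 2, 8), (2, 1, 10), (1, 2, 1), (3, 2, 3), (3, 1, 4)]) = 10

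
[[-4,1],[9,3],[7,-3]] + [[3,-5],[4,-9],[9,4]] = [[-1, -4], [13, -6], [16, 1]]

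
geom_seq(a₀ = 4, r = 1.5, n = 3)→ [4.0, 6.0, 9.0]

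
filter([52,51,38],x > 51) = keep x where x > 51: 52✓, 51✗, 38✗
= [52]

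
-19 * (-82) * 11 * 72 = 1233936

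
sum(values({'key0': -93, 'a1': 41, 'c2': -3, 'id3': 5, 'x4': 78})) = (-93) + 41 + (-3) + 5 + 78
= 28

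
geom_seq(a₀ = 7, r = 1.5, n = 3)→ a_0 = 7*1.5^0 = 7.0
a_1 = 7*1.5^1 = 10.5
a_2 = 7*1.5^2 = 15.75
= [7.0, 10.5, 15.75]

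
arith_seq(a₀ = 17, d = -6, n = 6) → [17, 11, 5, -1, -7, -13]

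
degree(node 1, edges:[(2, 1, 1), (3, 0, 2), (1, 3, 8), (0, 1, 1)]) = 3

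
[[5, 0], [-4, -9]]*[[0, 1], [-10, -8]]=C[0][0] = (5)*(0) + (0)*(-10) = 0
C[0][1] = (5)*(1) + (0)*(-8) = 5
C[1][0] = (-4)*(0) + (-9)*(-10) = 90
C[1][1] = (-4)*(1) + (-9)*(-8) = 68
= [[0, 5], [90, 68]]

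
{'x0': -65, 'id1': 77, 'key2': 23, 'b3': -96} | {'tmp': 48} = {'x0': -65, 'id1': 77, 'key2': 23, 'b3': -96, 'tmp': 48}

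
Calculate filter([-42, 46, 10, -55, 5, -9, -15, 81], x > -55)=[-42, 46, 10, 5, -9, -15, 81]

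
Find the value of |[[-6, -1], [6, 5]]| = -24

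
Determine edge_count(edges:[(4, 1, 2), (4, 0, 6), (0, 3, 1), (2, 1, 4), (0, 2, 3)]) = 5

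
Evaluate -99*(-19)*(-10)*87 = -1636470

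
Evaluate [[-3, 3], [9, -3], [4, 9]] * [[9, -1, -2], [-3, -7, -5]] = [[-36, -18, -9], [90, 12, -3], [9, -67, -53]]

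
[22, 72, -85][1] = 72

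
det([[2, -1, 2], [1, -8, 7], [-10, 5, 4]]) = (1)*(2)*det([[-8, 7], [5, 4]]) + (-1)*(-1)*det([[1, 7], [-10, 4]]) + (1)*(2)*det([[1, -8], [-10, 5]])
= -134 + 74 + -150
= -210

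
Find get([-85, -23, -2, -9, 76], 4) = 76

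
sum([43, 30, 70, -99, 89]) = 43 + 30 + 70 + (-99) + 89
= 133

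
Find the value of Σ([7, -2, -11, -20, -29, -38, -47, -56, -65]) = -261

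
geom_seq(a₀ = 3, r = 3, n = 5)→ a_0 = 3*3^0 = 3
a_1 = 3*3^1 = 9
a_2 = 3*3^2 = 27
...
= [3, 9, 27, 81, 243]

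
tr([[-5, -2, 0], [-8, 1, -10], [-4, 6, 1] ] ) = -3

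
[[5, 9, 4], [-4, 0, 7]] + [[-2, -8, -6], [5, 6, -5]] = [[3, 1, -2], [1, 6, 2]]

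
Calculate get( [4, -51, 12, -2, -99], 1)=-51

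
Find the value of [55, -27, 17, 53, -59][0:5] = [55, -27, 17, 53, -59]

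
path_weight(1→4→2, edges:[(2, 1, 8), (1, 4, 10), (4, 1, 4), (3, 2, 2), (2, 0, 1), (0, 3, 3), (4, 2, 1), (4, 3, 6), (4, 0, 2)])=w(1→4)=10 + w(4→2)=1
= 11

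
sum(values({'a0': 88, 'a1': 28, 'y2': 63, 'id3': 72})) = 251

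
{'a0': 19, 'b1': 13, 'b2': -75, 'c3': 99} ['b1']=13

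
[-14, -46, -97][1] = -46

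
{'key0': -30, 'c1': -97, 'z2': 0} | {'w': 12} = {'key0': -30, 'c1': -97, 'z2': 0, 'w': 12}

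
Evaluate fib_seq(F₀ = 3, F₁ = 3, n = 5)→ [3, 3, 6, 9, 15]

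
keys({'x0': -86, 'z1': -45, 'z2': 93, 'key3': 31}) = ['x0', 'z1', 'z2', 'key3']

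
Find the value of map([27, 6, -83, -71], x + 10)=27+10=37, 6+10=16, -83+10=-73, -71+10=-61
= [37, 16, -73, -61]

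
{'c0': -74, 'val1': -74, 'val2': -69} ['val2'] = -69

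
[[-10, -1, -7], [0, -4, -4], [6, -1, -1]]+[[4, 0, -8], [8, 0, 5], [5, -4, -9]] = [[-6, -1, -15], [8, -4, 1], [11, -5, -10]]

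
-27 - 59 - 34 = -120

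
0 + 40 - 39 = 1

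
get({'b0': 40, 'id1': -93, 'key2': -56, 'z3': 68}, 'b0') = 40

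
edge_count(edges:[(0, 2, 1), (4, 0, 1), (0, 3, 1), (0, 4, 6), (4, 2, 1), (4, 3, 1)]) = 6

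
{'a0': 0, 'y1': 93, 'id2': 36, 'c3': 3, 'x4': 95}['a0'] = 0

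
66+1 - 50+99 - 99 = 17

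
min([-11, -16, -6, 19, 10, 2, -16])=-16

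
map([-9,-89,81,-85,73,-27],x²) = [81, 7921, 6561, 7225, 5329, 729]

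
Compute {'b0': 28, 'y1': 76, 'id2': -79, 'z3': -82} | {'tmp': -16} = {'b0': 28, 'y1': 76, 'id2': -79, 'z3': -82, 'tmp': -16}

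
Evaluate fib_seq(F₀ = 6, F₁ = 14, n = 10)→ [6, 14, 20, 34, 54, 88, 142, 230, 372, 602]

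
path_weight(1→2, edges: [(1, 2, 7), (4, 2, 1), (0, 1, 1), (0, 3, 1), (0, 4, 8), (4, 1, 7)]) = w(1→2)=7
= 7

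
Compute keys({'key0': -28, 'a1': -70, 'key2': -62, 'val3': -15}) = ['key0', 'a1', 'key2', 'val3']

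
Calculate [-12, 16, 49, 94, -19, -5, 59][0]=-12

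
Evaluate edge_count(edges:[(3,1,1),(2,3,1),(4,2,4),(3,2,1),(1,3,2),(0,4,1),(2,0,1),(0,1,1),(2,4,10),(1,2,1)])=10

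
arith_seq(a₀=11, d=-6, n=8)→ a_0 = 11 + 0*-6 = 11
a_1 = 11 + 1*-6 = 5
a_2 = 11 + 2*-6 = -1
...
= [11, 5, -1, -7, -13, -19, -25, -31]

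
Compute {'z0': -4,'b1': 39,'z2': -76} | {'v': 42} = {'z0': -4, 'b1': 39, 'z2': -76, 'v': 42}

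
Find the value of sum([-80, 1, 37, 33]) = -9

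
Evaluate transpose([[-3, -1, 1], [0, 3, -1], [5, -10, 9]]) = [[-3, 0, 5], [-1, 3, -10], [1, -1, 9]]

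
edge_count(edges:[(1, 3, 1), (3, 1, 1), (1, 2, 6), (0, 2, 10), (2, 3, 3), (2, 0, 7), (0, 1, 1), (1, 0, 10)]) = 8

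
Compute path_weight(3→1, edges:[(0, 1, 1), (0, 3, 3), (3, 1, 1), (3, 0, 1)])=w(3→1)=1
= 1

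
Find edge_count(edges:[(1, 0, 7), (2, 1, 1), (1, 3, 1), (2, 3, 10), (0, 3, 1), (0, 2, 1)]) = 6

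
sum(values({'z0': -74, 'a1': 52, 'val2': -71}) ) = -93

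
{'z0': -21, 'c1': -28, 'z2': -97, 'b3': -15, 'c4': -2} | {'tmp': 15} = {'z0': -21, 'c1': -28, 'z2': -97, 'b3': -15, 'c4': -2, 'tmp': 15}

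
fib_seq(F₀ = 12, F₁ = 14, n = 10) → F_2 = F_1 + F_0 = 26
F_3 = F_2 + F_1 = 40
F_4 = F_3 + F_2 = 66
...
= [12, 14, 26, 40, 66, 106, 172, 278, 450, 728]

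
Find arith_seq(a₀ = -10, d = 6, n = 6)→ [-10, -4, 2, 8, 14, 20]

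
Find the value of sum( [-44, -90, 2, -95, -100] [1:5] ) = -283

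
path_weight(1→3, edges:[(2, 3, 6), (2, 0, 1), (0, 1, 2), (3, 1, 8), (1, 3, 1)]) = 1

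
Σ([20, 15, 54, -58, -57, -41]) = -67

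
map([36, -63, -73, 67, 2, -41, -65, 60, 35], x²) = (36)²=1296, (-63)²=3969, (-73)²=5329, (67)²=4489, (2)²=4, (-41)²=1681, (-65)²=4225, (60)²=3600, (35)²=1225
= [1296, 3969, 5329, 4489, 4, 1681, 4225, 3600, 1225]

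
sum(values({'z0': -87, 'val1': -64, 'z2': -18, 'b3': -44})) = (-87) + (-64) + (-18) + (-44)
= -213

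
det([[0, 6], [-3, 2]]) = (0)*(2) - (6)*(-3)
= 18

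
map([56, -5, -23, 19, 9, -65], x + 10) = [66, 5, -13, 29, 19, -55]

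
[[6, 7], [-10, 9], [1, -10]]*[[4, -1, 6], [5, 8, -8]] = [[59, 50, -20], [5, 82, -132], [-46, -81, 86]]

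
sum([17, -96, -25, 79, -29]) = 17 + (-96) + (-25) + 79 + (-29)
= -54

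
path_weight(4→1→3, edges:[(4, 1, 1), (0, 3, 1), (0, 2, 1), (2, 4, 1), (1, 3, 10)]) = w(4→1)=1 + w(1→3)=10
= 11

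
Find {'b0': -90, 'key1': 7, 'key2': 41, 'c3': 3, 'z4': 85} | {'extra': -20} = {'b0': -90, 'key1': 7, 'key2': 41, 'c3': 3, 'z4': 85, 'extra': -20}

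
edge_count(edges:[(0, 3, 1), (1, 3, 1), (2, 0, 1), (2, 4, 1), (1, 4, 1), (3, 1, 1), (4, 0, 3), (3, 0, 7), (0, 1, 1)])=9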